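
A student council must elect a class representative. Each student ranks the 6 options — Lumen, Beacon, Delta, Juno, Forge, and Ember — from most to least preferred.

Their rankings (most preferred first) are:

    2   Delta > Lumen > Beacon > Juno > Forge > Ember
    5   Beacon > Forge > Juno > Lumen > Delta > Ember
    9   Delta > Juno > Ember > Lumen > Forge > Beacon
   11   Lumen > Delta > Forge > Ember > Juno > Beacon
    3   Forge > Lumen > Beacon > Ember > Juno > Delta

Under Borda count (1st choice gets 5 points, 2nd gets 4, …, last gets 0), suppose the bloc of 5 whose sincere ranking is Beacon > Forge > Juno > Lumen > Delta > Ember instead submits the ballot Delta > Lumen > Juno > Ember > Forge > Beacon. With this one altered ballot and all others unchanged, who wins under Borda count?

Delta

Borda totals with the altered ballot: Lumen 113, Beacon 15, Delta 124, Juno 69, Forge 64, Ember 65.
The winner is unchanged: still Delta.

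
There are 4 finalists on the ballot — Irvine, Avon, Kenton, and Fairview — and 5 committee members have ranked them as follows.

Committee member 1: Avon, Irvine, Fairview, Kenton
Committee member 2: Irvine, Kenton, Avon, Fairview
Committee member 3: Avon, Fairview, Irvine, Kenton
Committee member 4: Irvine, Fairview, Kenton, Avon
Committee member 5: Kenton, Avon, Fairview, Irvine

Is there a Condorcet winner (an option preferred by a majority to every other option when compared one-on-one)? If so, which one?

There is no Condorcet winner

Head-to-head results (5 voters total):
Irvine vs Avon: Avon wins 3–2.
Irvine vs Kenton: Irvine wins 4–1.
Irvine vs Fairview: Irvine wins 3–2.
Avon vs Kenton: Kenton wins 3–2.
Avon vs Fairview: Avon wins 4–1.
Kenton vs Fairview: Fairview wins 3–2.
No candidate beats all others: Irvine beats Kenton beats Avon beats Irvine, a majority cycle.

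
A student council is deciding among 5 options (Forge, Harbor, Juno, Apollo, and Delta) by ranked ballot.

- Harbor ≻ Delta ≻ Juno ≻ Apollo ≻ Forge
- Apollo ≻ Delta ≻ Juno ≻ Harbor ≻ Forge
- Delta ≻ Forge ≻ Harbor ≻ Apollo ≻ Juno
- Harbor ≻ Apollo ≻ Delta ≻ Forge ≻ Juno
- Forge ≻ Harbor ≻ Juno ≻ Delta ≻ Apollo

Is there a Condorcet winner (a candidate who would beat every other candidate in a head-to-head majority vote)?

Head-to-head results (5 voters total):
Forge vs Harbor: Harbor wins 3–2.
Forge vs Juno: Forge wins 3–2.
Forge vs Apollo: Apollo wins 3–2.
Forge vs Delta: Delta wins 4–1.
Harbor vs Juno: Harbor wins 4–1.
Harbor vs Apollo: Harbor wins 4–1.
Harbor vs Delta: Harbor wins 3–2.
Juno vs Apollo: Apollo wins 3–2.
Juno vs Delta: Delta wins 4–1.
Apollo vs Delta: Delta wins 3–2.
Harbor beats each rival — Forge (3–2), Juno (4–1), Apollo (4–1), Delta (3–2) — so Harbor is the Condorcet winner.

Yes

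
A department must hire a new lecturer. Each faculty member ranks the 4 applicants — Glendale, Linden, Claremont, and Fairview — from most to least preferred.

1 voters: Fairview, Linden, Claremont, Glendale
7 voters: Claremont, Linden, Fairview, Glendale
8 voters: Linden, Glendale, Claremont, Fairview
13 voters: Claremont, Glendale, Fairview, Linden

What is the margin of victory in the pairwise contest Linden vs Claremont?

Ballots ranking Linden above Claremont: 1+8 = 9.
Ballots ranking Claremont above Linden: 7+13 = 20.
Claremont wins 20–9, a margin of 11.

11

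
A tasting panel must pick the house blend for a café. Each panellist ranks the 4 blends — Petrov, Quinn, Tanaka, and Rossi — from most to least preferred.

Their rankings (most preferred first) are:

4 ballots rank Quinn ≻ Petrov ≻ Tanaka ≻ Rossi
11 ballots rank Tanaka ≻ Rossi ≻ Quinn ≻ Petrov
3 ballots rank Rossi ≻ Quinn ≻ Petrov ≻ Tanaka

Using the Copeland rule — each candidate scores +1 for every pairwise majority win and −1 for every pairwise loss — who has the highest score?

Pairwise results:
  Petrov vs Quinn: Quinn wins 18–0.
  Petrov vs Tanaka: Tanaka wins 11–7.
  Petrov vs Rossi: Rossi wins 14–4.
  Quinn vs Tanaka: Tanaka wins 11–7.
  Quinn vs Rossi: Rossi wins 14–4.
  Tanaka vs Rossi: Tanaka wins 15–3.
Copeland scores (wins − losses):
  Petrov: 0 − 3 = -3
  Quinn: 1 − 2 = -1
  Tanaka: 3 − 0 = 3
  Rossi: 2 − 1 = 1
Tanaka has the best Copeland score.

Tanaka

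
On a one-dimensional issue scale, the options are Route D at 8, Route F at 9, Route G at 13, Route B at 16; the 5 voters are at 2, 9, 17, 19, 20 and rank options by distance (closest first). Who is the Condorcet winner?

With single-peaked preferences on a line, the Condorcet winner is the candidate closest to the median voter.
The median voter (position 17) is closest to Route B at 16.
Check: Route B vs Route D — voters closer to Route B: 3 of 5.

Route B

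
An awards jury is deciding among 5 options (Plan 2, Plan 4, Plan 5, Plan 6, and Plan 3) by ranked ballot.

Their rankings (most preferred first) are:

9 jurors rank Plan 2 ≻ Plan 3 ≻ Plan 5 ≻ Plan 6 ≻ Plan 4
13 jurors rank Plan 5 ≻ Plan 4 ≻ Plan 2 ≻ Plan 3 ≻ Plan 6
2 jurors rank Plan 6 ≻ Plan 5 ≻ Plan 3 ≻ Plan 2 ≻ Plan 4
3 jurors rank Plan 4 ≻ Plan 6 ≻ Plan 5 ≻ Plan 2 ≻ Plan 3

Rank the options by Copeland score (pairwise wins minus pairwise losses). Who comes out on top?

Plan 5

Pairwise results:
  Plan 2 vs Plan 4: Plan 4 wins 16–11.
  Plan 2 vs Plan 5: Plan 5 wins 18–9.
  Plan 2 vs Plan 6: Plan 2 wins 22–5.
  Plan 2 vs Plan 3: Plan 2 wins 25–2.
  Plan 4 vs Plan 5: Plan 5 wins 24–3.
  Plan 4 vs Plan 6: Plan 4 wins 16–11.
  Plan 4 vs Plan 3: Plan 4 wins 16–11.
  Plan 5 vs Plan 6: Plan 5 wins 22–5.
  Plan 5 vs Plan 3: Plan 5 wins 18–9.
  Plan 6 vs Plan 3: Plan 3 wins 22–5.
Copeland scores (wins − losses):
  Plan 2: 2 − 2 = 0
  Plan 4: 3 − 1 = 2
  Plan 5: 4 − 0 = 4
  Plan 6: 0 − 4 = -4
  Plan 3: 1 − 3 = -2
Plan 5 has the best Copeland score.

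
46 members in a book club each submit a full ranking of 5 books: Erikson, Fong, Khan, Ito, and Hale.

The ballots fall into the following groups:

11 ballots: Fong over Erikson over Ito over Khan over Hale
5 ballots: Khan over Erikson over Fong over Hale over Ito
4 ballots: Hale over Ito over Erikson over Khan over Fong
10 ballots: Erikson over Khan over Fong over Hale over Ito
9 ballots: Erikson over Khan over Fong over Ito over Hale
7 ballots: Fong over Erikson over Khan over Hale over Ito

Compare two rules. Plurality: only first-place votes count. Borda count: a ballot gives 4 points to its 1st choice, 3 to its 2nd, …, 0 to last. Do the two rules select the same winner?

Plurality first-place counts: Erikson 19, Fong 18, Khan 5, Ito 0, Hale 4 → Erikson.
Borda totals: Erikson 153, Fong 120, Khan 106, Ito 43, Hale 38 → Erikson.
The two rules agree on Erikson.

Yes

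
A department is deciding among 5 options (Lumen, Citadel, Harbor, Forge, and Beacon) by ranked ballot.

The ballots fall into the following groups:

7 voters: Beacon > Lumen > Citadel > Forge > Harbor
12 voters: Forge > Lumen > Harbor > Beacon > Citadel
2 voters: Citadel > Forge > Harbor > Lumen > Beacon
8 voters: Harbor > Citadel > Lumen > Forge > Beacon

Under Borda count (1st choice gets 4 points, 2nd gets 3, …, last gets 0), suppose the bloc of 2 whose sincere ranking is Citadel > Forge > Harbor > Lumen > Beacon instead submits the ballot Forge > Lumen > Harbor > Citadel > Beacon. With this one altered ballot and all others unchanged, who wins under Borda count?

Borda totals with the altered ballot: Lumen 79, Citadel 40, Harbor 60, Forge 71, Beacon 40.
The winner is unchanged: still Lumen.

Lumen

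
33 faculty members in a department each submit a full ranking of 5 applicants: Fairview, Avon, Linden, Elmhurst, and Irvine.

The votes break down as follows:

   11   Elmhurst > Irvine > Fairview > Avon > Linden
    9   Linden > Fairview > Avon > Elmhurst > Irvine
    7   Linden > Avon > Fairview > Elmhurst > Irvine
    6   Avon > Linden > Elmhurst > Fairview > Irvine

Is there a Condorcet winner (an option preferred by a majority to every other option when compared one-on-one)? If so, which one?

Head-to-head results (33 voters total):
Fairview vs Avon: Fairview wins 20–13.
Fairview vs Linden: Linden wins 22–11.
Fairview vs Elmhurst: Elmhurst wins 17–16.
Fairview vs Irvine: Fairview wins 22–11.
Avon vs Linden: Avon wins 17–16.
Avon vs Elmhurst: Avon wins 22–11.
Avon vs Irvine: Avon wins 22–11.
Linden vs Elmhurst: Linden wins 22–11.
Linden vs Irvine: Linden wins 22–11.
Elmhurst vs Irvine: Elmhurst wins 33–0.
No candidate beats all others: Fairview beats Avon beats Linden beats Fairview, a majority cycle.

No Condorcet winner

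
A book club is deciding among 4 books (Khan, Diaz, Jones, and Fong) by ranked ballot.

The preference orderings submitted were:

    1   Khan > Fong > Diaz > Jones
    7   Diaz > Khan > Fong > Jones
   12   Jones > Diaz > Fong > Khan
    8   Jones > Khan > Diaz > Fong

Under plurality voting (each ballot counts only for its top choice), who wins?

First-place vote totals:
  Khan: 1
  Diaz: 7
  Jones: 20
  Fong: 0
Jones has the most first-place votes.

Jones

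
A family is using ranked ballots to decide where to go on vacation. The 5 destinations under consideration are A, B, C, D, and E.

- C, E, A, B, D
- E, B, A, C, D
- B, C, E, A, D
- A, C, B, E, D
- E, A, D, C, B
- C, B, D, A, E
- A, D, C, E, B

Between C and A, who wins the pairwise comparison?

A

Ballots ranking C above A: 3.
Ballots ranking A above C: 4.
A wins the head-to-head, 4–3.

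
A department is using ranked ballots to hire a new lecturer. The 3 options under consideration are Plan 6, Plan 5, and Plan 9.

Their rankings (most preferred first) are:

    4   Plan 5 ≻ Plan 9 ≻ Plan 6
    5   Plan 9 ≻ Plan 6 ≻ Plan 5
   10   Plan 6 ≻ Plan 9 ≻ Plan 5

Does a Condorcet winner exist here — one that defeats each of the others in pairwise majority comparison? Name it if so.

Plan 6

Head-to-head results (19 voters total):
Plan 6 vs Plan 5: Plan 6 wins 15–4.
Plan 6 vs Plan 9: Plan 6 wins 10–9.
Plan 5 vs Plan 9: Plan 9 wins 15–4.
Plan 6 beats each rival — Plan 5 (15–4), Plan 9 (10–9) — so Plan 6 is the Condorcet winner.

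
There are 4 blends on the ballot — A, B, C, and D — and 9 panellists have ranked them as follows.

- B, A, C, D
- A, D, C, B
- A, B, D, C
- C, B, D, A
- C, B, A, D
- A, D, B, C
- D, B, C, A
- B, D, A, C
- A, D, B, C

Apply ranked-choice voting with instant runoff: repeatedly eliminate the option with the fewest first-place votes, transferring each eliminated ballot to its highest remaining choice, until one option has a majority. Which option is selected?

Round 1: A 4, B 2, C 2, D 1. D has the fewest and is eliminated.
Round 2: A 4, B 3, C 2. C has the fewest and is eliminated.
Round 3: B 5, A 4. B has a majority.

B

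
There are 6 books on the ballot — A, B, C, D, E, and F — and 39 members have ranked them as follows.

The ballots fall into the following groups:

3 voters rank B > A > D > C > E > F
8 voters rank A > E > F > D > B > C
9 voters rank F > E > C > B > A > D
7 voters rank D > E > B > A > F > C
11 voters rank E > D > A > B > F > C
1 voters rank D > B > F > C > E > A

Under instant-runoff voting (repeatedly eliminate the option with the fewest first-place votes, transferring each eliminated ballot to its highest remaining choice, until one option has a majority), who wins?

Round 1: E 11, F 9, A 8, D 8, B 3, C 0. C has the fewest and is eliminated.
Round 2: E 11, F 9, A 8, D 8, B 3. B has the fewest and is eliminated.
Round 3: A 11, E 11, F 9, D 8. D has the fewest and is eliminated.
Round 4: E 18, A 11, F 10. F has the fewest and is eliminated.
Round 5: E 28, A 11. E has a majority.

E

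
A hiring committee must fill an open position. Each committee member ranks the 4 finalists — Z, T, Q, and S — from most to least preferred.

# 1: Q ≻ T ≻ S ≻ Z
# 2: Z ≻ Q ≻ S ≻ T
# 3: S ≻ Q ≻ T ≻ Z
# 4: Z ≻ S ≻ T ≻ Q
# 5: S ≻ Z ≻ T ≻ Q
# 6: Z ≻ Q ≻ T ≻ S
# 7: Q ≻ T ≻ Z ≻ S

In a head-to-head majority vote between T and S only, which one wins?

S

Ballots ranking T above S: 3.
Ballots ranking S above T: 4.
S wins the head-to-head, 4–3.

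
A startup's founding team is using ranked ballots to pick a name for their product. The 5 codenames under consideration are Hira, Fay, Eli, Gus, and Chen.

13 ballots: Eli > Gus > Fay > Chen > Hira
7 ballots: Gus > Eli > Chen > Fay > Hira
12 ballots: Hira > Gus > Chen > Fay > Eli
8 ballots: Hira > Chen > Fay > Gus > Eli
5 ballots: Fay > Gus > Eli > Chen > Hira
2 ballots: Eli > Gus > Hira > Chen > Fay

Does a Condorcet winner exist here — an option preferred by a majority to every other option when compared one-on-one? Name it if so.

Gus

Head-to-head results (47 voters total):
Hira vs Fay: Fay wins 25–22.
Hira vs Eli: Eli wins 27–20.
Hira vs Gus: Gus wins 27–20.
Hira vs Chen: Chen wins 25–22.
Fay vs Eli: Fay wins 25–22.
Fay vs Gus: Gus wins 34–13.
Fay vs Chen: Chen wins 29–18.
Eli vs Gus: Gus wins 32–15.
Eli vs Chen: Eli wins 27–20.
Gus vs Chen: Gus wins 39–8.
Gus beats each rival — Hira (27–20), Fay (34–13), Eli (32–15), Chen (39–8) — so Gus is the Condorcet winner.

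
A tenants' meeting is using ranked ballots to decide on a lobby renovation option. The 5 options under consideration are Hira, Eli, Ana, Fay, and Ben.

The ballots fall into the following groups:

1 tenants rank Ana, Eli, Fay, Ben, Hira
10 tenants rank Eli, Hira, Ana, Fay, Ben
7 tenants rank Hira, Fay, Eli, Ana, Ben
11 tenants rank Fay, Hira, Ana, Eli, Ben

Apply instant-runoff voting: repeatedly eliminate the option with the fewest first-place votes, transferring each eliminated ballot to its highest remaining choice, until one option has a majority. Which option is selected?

Round 1: Fay 11, Eli 10, Hira 7, Ana 1, Ben 0. Ben has the fewest and is eliminated.
Round 2: Fay 11, Eli 10, Hira 7, Ana 1. Ana has the fewest and is eliminated.
Round 3: Eli 11, Fay 11, Hira 7. Hira has the fewest and is eliminated.
Round 4: Fay 18, Eli 11. Fay has a majority.

Fay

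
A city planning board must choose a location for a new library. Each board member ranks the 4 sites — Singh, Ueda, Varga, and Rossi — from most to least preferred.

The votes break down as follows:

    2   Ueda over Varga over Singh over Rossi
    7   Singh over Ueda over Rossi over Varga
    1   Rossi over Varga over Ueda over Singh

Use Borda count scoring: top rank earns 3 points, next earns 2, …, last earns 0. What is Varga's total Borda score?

Borda scores:
  Singh: 2·1 + 7·3 + 0 = 23
  Ueda: 2·3 + 7·2 + 1 = 21
  Varga: 2·2 + 7·0 + 2 = 6
  Rossi: 2·0 + 7·1 + 3 = 10

6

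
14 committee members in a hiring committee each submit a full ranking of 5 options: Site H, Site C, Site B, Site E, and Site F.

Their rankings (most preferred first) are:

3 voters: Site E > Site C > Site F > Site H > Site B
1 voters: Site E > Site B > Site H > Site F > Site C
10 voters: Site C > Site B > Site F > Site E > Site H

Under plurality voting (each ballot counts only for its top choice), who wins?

First-place vote totals:
  Site H: 0
  Site C: 10
  Site B: 0
  Site E: 4
  Site F: 0
Site C has the most first-place votes.

Site C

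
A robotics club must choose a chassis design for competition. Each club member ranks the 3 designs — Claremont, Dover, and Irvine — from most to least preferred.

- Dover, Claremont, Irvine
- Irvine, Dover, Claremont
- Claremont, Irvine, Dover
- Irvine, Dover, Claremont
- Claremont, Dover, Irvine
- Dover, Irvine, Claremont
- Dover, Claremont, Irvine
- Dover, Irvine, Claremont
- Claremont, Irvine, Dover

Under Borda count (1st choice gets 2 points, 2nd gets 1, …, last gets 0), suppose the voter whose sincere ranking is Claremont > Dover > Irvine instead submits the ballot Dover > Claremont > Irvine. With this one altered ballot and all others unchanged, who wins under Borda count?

Borda totals with the altered ballot: Claremont 7, Dover 12, Irvine 8.
The winner is unchanged: still Dover.

Dover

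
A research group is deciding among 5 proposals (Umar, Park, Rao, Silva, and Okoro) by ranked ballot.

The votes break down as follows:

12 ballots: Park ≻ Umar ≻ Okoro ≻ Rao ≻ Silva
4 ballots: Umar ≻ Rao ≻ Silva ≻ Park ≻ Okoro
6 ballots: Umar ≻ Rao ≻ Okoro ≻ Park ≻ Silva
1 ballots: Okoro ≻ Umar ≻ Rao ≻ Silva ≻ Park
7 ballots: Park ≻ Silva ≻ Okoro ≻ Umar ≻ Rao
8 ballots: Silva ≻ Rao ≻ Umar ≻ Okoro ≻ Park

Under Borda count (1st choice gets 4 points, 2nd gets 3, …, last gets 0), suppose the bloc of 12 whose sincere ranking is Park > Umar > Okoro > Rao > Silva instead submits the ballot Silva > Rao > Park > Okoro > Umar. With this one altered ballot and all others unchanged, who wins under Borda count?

Borda totals with the altered ballot: Umar 66, Park 62, Rao 92, Silva 110, Okoro 50.
The switch changes the winner from Umar to Silva.

Silva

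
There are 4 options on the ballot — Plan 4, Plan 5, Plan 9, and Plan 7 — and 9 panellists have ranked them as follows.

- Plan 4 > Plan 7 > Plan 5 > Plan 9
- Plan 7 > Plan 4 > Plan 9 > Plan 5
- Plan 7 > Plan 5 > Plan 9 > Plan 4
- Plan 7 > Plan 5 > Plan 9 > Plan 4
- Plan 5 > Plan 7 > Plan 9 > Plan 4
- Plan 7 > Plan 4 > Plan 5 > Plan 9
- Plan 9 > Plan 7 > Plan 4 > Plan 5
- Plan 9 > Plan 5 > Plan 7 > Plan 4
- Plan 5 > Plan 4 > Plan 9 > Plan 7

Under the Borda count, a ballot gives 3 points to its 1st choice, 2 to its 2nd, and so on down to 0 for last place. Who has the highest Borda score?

Plan 7

Borda scores:
  Plan 4: 3 + 2 + 0 + 0 + 0 + 2 + 1 + 0 + 2 = 10
  Plan 5: 1 + 0 + 2 + 2 + 3 + 1 + 0 + 2 + 3 = 14
  Plan 9: 0 + 1 + 1 + 1 + 1 + 0 + 3 + 3 + 1 = 11
  Plan 7: 2 + 3 + 3 + 3 + 2 + 3 + 2 + 1 + 0 = 19
Plan 7 has the highest total.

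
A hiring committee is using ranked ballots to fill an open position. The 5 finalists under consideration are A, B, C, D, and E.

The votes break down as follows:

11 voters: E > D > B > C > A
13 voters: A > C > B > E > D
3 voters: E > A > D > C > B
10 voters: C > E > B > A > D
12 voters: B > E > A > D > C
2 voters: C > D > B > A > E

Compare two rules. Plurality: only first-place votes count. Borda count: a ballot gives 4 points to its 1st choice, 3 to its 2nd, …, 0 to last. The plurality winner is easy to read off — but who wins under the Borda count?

E

Plurality first-place counts: A 13, B 12, C 12, D 0, E 14 → E.
Borda totals: A 97, B 120, C 101, D 57, E 135 → E.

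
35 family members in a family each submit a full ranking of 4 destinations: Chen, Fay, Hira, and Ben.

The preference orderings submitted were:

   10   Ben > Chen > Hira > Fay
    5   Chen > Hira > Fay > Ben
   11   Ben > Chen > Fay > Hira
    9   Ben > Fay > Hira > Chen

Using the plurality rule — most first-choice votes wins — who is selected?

First-place vote totals:
  Chen: 5
  Fay: 0
  Hira: 0
  Ben: 30
Ben has the most first-place votes.

Ben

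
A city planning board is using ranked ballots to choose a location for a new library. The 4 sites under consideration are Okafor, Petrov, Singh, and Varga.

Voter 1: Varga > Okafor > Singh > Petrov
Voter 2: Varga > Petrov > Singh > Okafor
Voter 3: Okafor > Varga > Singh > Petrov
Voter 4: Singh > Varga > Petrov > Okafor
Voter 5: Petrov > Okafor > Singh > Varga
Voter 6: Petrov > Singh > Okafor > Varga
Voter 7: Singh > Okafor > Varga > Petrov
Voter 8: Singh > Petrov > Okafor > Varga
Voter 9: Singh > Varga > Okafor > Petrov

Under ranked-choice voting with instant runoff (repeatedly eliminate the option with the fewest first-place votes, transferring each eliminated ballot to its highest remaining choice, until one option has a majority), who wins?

Singh

Round 1: Singh 4, Petrov 2, Varga 2, Okafor 1. Okafor has the fewest and is eliminated.
Round 2: Singh 4, Varga 3, Petrov 2. Petrov has the fewest and is eliminated.
Round 3: Singh 6, Varga 3. Singh has a majority.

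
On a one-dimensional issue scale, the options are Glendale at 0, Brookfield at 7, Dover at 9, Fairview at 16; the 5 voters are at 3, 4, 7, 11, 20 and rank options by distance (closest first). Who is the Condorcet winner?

With single-peaked preferences on a line, the Condorcet winner is the candidate closest to the median voter.
The median voter (position 7) is closest to Brookfield at 7.
Check: Brookfield vs Fairview — voters closer to Brookfield: 4 of 5.

Brookfield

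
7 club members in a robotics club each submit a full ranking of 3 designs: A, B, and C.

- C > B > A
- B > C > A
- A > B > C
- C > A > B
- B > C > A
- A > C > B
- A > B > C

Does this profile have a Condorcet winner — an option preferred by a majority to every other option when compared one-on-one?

Head-to-head results (7 voters total):
A vs B: A wins 4–3.
A vs C: C wins 4–3.
B vs C: B wins 4–3.
No candidate beats all others: A beats B beats C beats A, a majority cycle.

No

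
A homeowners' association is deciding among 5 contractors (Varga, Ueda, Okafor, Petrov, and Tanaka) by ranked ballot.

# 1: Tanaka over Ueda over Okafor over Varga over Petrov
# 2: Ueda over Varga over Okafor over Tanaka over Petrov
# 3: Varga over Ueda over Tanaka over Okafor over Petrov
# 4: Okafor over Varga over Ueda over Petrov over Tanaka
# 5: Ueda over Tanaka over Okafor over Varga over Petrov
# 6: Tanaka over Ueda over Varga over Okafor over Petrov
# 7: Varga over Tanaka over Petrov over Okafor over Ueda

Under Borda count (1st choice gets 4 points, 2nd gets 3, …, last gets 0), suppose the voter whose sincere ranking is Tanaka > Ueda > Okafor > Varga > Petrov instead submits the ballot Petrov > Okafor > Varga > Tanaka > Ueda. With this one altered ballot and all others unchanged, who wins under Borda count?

Varga

Borda totals with the altered ballot: Varga 19, Ueda 16, Okafor 14, Petrov 7, Tanaka 14.
The switch changes the winner from Ueda to Varga.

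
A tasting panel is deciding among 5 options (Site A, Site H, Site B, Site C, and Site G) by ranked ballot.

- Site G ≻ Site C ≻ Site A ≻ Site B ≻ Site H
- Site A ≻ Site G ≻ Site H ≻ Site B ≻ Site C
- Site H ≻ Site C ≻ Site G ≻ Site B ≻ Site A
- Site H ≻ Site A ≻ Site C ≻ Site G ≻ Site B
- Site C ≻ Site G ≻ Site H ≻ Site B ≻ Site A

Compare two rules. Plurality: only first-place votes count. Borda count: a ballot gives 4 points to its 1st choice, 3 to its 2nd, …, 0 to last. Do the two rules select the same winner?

No

Plurality first-place counts: Site A 1, Site H 2, Site B 0, Site C 1, Site G 1 → Site H.
Borda totals: Site A 9, Site H 12, Site B 4, Site C 12, Site G 13 → Site G.
The two rules disagree: plurality picks Site H, Borda picks Site G.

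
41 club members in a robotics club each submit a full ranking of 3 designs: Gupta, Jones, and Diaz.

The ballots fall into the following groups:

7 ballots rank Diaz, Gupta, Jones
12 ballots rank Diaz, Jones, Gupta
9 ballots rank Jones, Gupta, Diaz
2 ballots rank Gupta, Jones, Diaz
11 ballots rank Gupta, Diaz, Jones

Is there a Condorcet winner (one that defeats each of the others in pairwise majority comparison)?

No

Head-to-head results (41 voters total):
Gupta vs Jones: Jones wins 21–20.
Gupta vs Diaz: Gupta wins 22–19.
Jones vs Diaz: Diaz wins 30–11.
No candidate beats all others: Gupta beats Diaz beats Jones beats Gupta, a majority cycle.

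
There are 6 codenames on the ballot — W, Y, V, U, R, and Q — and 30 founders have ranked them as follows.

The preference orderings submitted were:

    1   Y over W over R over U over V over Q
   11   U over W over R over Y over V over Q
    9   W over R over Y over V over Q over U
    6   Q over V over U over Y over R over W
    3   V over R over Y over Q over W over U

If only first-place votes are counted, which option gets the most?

U

First-place vote totals:
  W: 9
  Y: 1
  V: 3
  U: 11
  R: 0
  Q: 6
U has the most first-place votes.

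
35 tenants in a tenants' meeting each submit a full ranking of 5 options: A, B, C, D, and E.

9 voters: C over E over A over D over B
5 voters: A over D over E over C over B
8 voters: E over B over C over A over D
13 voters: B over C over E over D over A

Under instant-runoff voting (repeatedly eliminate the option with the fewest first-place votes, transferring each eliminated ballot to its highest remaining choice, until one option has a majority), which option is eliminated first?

D

Round 1: B 13, C 9, E 8, A 5, D 0. D has the fewest and is eliminated.
Round 2: B 13, C 9, E 8, A 5. A has the fewest and is eliminated.
Round 3: B 13, E 13, C 9. C has the fewest and is eliminated.
Round 4: E 22, B 13. E has a majority.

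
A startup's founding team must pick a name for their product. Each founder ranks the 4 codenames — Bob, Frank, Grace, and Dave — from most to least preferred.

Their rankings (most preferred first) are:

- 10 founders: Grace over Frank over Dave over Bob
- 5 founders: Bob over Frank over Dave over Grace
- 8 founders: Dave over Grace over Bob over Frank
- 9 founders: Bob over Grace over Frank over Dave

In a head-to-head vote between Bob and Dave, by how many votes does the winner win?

4

Ballots ranking Bob above Dave: 5+9 = 14.
Ballots ranking Dave above Bob: 10+8 = 18.
Dave wins 18–14, a margin of 4.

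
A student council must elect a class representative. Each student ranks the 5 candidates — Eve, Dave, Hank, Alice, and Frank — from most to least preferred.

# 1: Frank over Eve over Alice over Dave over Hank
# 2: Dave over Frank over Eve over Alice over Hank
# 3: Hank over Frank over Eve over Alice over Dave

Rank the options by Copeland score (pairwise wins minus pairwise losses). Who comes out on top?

Pairwise results:
  Eve vs Dave: Eve wins 2–1.
  Eve vs Hank: Eve wins 2–1.
  Eve vs Alice: Eve wins 3–0.
  Eve vs Frank: Frank wins 3–0.
  Dave vs Hank: Dave wins 2–1.
  Dave vs Alice: Alice wins 2–1.
  Dave vs Frank: Frank wins 2–1.
  Hank vs Alice: Alice wins 2–1.
  Hank vs Frank: Frank wins 2–1.
  Alice vs Frank: Frank wins 3–0.
Copeland scores (wins − losses):
  Eve: 3 − 1 = 2
  Dave: 1 − 3 = -2
  Hank: 0 − 4 = -4
  Alice: 2 − 2 = 0
  Frank: 4 − 0 = 4
Frank has the best Copeland score.

Frank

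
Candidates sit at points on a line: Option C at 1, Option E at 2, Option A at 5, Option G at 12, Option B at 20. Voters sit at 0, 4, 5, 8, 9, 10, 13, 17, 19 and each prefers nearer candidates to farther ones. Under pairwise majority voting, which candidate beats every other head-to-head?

With single-peaked preferences on a line, the Condorcet winner is the candidate closest to the median voter.
The median voter (position 9) is closest to Option G at 12.
Check: Option G vs Option E — voters closer to Option G: 6 of 9.

Option G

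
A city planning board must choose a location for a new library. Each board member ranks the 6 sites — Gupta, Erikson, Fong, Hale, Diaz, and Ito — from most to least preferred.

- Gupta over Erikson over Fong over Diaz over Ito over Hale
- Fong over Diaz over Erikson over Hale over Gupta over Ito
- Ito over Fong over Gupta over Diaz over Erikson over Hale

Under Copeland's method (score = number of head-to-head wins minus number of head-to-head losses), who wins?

Pairwise results:
  Gupta vs Erikson: Gupta wins 2–1.
  Gupta vs Fong: Fong wins 2–1.
  Gupta vs Hale: Gupta wins 2–1.
  Gupta vs Diaz: Gupta wins 2–1.
  Gupta vs Ito: Gupta wins 2–1.
  Erikson vs Fong: Fong wins 2–1.
  Erikson vs Hale: Erikson wins 3–0.
  Erikson vs Diaz: Diaz wins 2–1.
  Erikson vs Ito: Erikson wins 2–1.
  Fong vs Hale: Fong wins 3–0.
  Fong vs Diaz: Fong wins 3–0.
  Fong vs Ito: Fong wins 2–1.
  Hale vs Diaz: Diaz wins 3–0.
  Hale vs Ito: Ito wins 2–1.
  Diaz vs Ito: Diaz wins 2–1.
Copeland scores (wins − losses):
  Gupta: 4 − 1 = 3
  Erikson: 2 − 3 = -1
  Fong: 5 − 0 = 5
  Hale: 0 − 5 = -5
  Diaz: 3 − 2 = 1
  Ito: 1 − 4 = -3
Fong has the best Copeland score.

Fong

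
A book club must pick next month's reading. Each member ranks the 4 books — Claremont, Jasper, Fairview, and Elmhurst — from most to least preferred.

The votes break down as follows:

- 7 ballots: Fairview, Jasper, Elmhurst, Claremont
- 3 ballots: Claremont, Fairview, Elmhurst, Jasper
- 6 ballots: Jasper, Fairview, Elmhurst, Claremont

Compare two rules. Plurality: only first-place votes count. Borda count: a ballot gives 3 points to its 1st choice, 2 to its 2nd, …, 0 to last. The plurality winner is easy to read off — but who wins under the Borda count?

Plurality first-place counts: Claremont 3, Jasper 6, Fairview 7, Elmhurst 0 → Fairview.
Borda totals: Claremont 9, Jasper 32, Fairview 39, Elmhurst 16 → Fairview.

Fairview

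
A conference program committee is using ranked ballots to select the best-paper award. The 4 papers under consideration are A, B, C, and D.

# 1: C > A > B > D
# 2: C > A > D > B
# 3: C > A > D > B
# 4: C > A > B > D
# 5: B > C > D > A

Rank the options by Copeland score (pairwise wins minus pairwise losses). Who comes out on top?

Pairwise results:
  A vs B: A wins 4–1.
  A vs C: C wins 5–0.
  A vs D: A wins 4–1.
  B vs C: C wins 4–1.
  B vs D: B wins 3–2.
  C vs D: C wins 5–0.
Copeland scores (wins − losses):
  A: 2 − 1 = 1
  B: 1 − 2 = -1
  C: 3 − 0 = 3
  D: 0 − 3 = -3
C has the best Copeland score.

C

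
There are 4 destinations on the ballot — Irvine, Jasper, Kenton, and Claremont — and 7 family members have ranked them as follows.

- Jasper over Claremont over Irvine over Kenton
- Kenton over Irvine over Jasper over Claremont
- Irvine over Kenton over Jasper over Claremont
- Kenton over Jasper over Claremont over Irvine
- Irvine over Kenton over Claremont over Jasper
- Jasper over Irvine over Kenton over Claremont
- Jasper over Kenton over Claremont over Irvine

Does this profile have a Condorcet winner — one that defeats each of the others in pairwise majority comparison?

Head-to-head results (7 voters total):
Irvine vs Jasper: Jasper wins 4–3.
Irvine vs Kenton: Irvine wins 4–3.
Irvine vs Claremont: Irvine wins 4–3.
Jasper vs Kenton: Kenton wins 4–3.
Jasper vs Claremont: Jasper wins 6–1.
Kenton vs Claremont: Kenton wins 6–1.
No candidate beats all others: Irvine beats Kenton beats Jasper beats Irvine, a majority cycle.

No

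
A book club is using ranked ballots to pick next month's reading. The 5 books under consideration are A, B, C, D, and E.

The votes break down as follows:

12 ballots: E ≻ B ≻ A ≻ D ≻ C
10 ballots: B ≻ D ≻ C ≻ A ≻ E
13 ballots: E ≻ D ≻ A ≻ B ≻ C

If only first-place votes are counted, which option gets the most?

First-place vote totals:
  A: 0
  B: 10
  C: 0
  D: 0
  E: 25
E has the most first-place votes.

E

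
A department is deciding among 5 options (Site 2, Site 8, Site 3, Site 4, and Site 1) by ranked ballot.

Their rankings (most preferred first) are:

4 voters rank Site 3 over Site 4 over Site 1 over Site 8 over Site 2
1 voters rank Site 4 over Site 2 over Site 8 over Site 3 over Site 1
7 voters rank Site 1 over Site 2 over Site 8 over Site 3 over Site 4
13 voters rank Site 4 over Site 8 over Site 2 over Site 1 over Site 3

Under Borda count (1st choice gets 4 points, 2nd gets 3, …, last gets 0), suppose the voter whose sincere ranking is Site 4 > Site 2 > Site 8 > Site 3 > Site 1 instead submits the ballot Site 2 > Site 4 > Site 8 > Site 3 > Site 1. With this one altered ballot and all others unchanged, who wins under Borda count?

Site 4

Borda totals with the altered ballot: Site 2 51, Site 8 59, Site 3 24, Site 4 67, Site 1 49.
The winner is unchanged: still Site 4.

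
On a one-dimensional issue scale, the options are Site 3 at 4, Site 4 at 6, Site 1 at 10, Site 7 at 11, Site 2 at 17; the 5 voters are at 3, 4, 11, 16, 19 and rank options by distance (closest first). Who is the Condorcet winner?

Site 7

With single-peaked preferences on a line, the Condorcet winner is the candidate closest to the median voter.
The median voter (position 11) is closest to Site 7 at 11.
Check: Site 7 vs Site 2 — voters closer to Site 7: 3 of 5.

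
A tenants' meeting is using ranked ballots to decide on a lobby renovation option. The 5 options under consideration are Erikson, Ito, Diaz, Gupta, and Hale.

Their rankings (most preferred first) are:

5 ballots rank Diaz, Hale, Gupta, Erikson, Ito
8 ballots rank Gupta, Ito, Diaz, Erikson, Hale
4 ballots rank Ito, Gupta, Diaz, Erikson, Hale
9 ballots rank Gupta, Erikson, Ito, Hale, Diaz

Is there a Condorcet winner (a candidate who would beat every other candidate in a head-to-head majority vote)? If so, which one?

Gupta

Head-to-head results (26 voters total):
Erikson vs Ito: Erikson wins 14–12.
Erikson vs Diaz: Diaz wins 17–9.
Erikson vs Gupta: Gupta wins 26–0.
Erikson vs Hale: Erikson wins 21–5.
Ito vs Diaz: Ito wins 21–5.
Ito vs Gupta: Gupta wins 22–4.
Ito vs Hale: Ito wins 21–5.
Diaz vs Gupta: Gupta wins 21–5.
Diaz vs Hale: Diaz wins 17–9.
Gupta vs Hale: Gupta wins 21–5.
Gupta beats each rival — Erikson (26–0), Ito (22–4), Diaz (21–5), Hale (21–5) — so Gupta is the Condorcet winner.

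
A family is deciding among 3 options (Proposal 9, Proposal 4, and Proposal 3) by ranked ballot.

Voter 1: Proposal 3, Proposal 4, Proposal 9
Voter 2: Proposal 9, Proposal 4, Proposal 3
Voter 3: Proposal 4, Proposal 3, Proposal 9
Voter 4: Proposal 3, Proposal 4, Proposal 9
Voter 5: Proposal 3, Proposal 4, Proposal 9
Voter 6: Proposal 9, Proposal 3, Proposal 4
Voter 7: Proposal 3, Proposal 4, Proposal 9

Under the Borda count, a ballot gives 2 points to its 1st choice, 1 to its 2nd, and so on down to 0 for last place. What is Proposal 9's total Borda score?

Borda scores:
  Proposal 9: 0 + 2 + 0 + 0 + 0 + 2 + 0 = 4
  Proposal 4: 1 + 1 + 2 + 1 + 1 + 0 + 1 = 7
  Proposal 3: 2 + 0 + 1 + 2 + 2 + 1 + 2 = 10

4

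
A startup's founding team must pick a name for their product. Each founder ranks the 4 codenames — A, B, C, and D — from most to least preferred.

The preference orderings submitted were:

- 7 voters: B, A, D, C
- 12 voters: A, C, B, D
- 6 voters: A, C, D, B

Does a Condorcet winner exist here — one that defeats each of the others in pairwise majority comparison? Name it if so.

Head-to-head results (25 voters total):
A vs B: A wins 18–7.
A vs C: A wins 25–0.
A vs D: A wins 25–0.
B vs C: C wins 18–7.
B vs D: B wins 19–6.
C vs D: C wins 18–7.
A beats each rival — B (18–7), C (25–0), D (25–0) — so A is the Condorcet winner.

A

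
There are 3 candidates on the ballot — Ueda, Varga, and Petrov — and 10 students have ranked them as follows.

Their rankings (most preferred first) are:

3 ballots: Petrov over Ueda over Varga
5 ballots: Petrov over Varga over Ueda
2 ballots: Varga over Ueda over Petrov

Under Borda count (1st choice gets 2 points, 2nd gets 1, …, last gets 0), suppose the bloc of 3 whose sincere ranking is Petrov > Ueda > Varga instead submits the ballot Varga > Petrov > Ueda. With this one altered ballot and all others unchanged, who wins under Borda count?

Varga

Borda totals with the altered ballot: Ueda 2, Varga 15, Petrov 13.
The switch changes the winner from Petrov to Varga.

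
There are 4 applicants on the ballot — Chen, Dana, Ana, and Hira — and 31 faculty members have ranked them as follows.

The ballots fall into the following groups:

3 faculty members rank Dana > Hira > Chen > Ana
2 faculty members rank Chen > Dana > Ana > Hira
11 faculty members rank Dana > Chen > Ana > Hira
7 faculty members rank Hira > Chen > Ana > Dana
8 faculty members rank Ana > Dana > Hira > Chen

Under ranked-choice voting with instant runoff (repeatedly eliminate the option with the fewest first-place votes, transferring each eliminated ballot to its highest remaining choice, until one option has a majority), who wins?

Round 1: Dana 14, Ana 8, Hira 7, Chen 2. Chen has the fewest and is eliminated.
Round 2: Dana 16, Ana 8, Hira 7. Dana has a majority.

Dana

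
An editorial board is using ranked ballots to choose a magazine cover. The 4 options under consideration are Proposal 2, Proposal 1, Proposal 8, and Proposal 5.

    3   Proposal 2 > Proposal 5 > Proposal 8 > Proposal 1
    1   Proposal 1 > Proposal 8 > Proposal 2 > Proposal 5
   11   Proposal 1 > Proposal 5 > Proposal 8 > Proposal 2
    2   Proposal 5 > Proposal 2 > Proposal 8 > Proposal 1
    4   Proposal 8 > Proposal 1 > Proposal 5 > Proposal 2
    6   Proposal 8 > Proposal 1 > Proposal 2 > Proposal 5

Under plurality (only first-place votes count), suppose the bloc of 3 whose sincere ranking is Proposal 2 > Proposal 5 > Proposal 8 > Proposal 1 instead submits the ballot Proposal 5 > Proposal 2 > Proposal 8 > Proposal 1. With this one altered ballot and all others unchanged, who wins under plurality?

Proposal 1

First-place totals with the altered ballot: Proposal 2 0, Proposal 1 12, Proposal 8 10, Proposal 5 5.
The winner is unchanged: still Proposal 1.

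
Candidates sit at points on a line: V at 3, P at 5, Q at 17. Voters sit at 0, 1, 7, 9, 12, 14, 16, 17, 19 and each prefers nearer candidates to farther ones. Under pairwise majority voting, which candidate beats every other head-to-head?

Q

With single-peaked preferences on a line, the Condorcet winner is the candidate closest to the median voter.
The median voter (position 12) is closest to Q at 17.
Check: Q vs P — voters closer to Q: 5 of 9.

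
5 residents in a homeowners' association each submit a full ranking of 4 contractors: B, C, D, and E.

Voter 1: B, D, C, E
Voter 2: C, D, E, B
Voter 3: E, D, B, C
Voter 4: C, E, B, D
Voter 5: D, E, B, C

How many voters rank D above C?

Ballots ranking D above C: 3.
Ballots ranking C above D: 2.
So 3 of 5 voters prefer D to C.

3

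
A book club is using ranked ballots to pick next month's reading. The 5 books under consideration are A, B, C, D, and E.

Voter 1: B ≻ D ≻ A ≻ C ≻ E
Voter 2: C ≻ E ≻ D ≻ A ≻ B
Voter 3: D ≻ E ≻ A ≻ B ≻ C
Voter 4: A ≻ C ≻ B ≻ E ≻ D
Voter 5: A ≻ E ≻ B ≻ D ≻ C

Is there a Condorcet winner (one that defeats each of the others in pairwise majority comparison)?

No

Head-to-head results (5 voters total):
A vs B: A wins 4–1.
A vs C: A wins 4–1.
A vs D: D wins 3–2.
A vs E: A wins 3–2.
B vs C: B wins 3–2.
B vs D: B wins 3–2.
B vs E: E wins 3–2.
C vs D: D wins 3–2.
C vs E: C wins 3–2.
D vs E: E wins 3–2.
No candidate beats all others: A beats B beats D beats A, a majority cycle.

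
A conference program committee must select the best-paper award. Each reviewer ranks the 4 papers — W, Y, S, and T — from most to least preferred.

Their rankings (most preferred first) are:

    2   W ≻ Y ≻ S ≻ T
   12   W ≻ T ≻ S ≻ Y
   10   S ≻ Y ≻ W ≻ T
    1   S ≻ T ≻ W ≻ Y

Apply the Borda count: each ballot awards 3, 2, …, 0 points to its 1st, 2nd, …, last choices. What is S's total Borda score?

Borda scores:
  W: 2·3 + 12·3 + 10·1 + 1 = 53
  Y: 2·2 + 12·0 + 10·2 + 0 = 24
  S: 2·1 + 12·1 + 10·3 + 3 = 47
  T: 2·0 + 12·2 + 10·0 + 2 = 26

47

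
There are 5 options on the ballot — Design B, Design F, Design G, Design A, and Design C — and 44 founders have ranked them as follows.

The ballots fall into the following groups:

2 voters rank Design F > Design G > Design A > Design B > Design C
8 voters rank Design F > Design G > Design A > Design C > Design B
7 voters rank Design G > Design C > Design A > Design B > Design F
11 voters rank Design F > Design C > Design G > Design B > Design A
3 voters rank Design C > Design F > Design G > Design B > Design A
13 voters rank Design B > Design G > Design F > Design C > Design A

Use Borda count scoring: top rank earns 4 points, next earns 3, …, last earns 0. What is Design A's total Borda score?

Borda scores:
  Design B: 2·1 + 8·0 + 7·1 + 11·1 + 3·1 + 13·4 = 75
  Design F: 2·4 + 8·4 + 7·0 + 11·4 + 3·3 + 13·2 = 119
  Design G: 2·3 + 8·3 + 7·4 + 11·2 + 3·2 + 13·3 = 125
  Design A: 2·2 + 8·2 + 7·2 + 11·0 + 3·0 + 13·0 = 34
  Design C: 2·0 + 8·1 + 7·3 + 11·3 + 3·4 + 13·1 = 87

34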